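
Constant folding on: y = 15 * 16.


15 * 16 = 240 at compile time
Optimized: y = 240


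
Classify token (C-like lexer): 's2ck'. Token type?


Pattern: letter/underscore followed by alphanumerics, not a keyword
Type: IDENTIFIER


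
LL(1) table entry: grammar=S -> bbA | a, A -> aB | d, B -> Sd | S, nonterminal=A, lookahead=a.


For [A, a]: 'a' ∈ FIRST(aB)
Entry: A -> aB


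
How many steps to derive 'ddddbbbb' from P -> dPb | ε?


Derivation: P => dPb => ddPbb => dddPbbb => ddddPbbbb => ddddbbbb
Steps: 5


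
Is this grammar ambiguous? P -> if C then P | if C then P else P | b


dangling else: 'if C then if C then b else b' parses two ways
Ambiguous


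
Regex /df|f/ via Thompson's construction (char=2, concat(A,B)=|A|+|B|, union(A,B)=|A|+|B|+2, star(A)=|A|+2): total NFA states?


Syntax tree has 3 char leaf(s), 1 union(s), 0 star(s)
chars contribute 3×2 = 6; each union adds +2; each star adds +2
Total: 6 + 2 + 0 = 8 states


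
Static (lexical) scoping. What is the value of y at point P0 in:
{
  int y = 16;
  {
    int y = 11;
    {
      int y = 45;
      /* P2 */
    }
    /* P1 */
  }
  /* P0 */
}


y declared in the same block as P0
y = 16


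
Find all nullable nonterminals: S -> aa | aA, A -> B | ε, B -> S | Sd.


A nonterminal is nullable iff some alternative derives ε (directly, or every symbol in it is nullable)
Nullable: {A}


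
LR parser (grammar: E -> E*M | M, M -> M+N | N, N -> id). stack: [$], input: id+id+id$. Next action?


no handle on stack; shift 'id'
Action: shift


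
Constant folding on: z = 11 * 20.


11 * 20 = 220 at compile time
Optimized: z = 220


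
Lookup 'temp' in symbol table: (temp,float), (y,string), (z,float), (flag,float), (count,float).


Lookup 'temp' → type float


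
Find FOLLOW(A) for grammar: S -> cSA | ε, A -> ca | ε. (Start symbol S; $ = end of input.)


$ ∈ FOLLOW(S). For each A -> αBβ: add FIRST(β)\{ε} to FOLLOW(B); if β nullable, add FOLLOW(A).
FOLLOW(A) = {$, c}


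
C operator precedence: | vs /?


'/' is multiplicative (level 10); '|' is bitwise OR (level 3)
Higher level binds tighter
'/' has higher precedence than '|'


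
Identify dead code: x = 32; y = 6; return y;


x is assigned but never read
Dead: 'x = 32'


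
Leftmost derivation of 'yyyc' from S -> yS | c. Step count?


Derivation: S => yS => yyS => yyyS => yyyc
Steps: 4


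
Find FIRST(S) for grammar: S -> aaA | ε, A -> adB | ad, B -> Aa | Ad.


Per alternative of S: FIRST(aaA) = {a}; FIRST(ε) = {ε}
FIRST(S) = {a, ε}


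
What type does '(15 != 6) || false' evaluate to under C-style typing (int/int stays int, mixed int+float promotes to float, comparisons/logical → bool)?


Operand types: bool || bool
Rule: logical operators take bool operands and yield bool
Result type: bool


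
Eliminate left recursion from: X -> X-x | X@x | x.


Left-recursive alternatives: X-x, X@x; non-recursive: x
Introduce X': X -> xX', X' -> -xX' | @xX' | ε


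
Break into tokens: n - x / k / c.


Scan left to right, longest-match per lexeme
Tokens: ID(n), OP(-), ID(x), OP(/), ID(k), OP(/), ID(c)


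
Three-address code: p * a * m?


Break into single-operator statements:
t1 = p * a
t2 = t1 * m


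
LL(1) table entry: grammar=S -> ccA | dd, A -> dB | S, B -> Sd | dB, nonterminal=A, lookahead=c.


For [A, c]: 'c' ∈ FIRST(S)
Entry: A -> S


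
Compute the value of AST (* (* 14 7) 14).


Evaluate inner: (* 14 7) = 98
Evaluate root: (* 98 14) = 1372
Result: 1372


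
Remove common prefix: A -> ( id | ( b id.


Common prefix: '('
Factored: A -> ( A', A' -> id | b id


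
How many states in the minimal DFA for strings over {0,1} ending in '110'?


Track the longest suffix of input matching a prefix of '110': 4 classes (prefixes of length 0..3)
Minimal DFA: 4 states


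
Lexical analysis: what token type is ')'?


Pattern: delimiter/punctuation
Type: PUNCTUATION


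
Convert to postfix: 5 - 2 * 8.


* has higher precedence, evaluate 2*8 first
Postfix: 5 2 8 * -


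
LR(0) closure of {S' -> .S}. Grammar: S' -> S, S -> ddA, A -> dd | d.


Start: S' -> .S
For each item with dot before a nonterminal B, add B -> .γ for every B-production
Closure: [S' -> .S, S -> .ddA]


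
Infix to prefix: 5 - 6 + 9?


left-to-right (same/higher precedence on left): tree is (+ (- 5 6) 9)
Prefix: + - 5 6 9


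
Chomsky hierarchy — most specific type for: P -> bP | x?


Right-linear: every RHS is a terminal or a terminal followed by one nonterminal
Classification: Type 3 (Regular)


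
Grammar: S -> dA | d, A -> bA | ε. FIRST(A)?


Per alternative of A: FIRST(bA) = {b}; FIRST(ε) = {ε}
FIRST(A) = {b, ε}


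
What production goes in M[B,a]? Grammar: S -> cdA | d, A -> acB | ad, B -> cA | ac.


For [B, a]: 'a' ∈ FIRST(ac)
Entry: B -> ac


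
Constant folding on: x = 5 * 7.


5 * 7 = 35 at compile time
Optimized: x = 35


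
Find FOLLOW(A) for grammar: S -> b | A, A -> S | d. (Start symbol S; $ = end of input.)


$ ∈ FOLLOW(S). For each A -> αBβ: add FIRST(β)\{ε} to FOLLOW(B); if β nullable, add FOLLOW(A).
FOLLOW(A) = {$}


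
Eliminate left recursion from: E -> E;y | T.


Left-recursive alternatives: E;y; non-recursive: T
Introduce E': E -> TE', E' -> ;yE' | ε


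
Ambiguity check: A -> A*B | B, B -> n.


precedence layered via separate nonterminal B: deterministic
Unambiguous


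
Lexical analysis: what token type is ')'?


Pattern: delimiter/punctuation
Type: PUNCTUATION


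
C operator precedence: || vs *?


'*' is multiplicative (level 10); '||' is logical OR (level 1)
Higher level binds tighter
'*' has higher precedence than '||'


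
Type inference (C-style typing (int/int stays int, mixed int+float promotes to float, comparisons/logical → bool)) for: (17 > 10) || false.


Operand types: bool || bool
Rule: logical operators take bool operands and yield bool
Result type: bool


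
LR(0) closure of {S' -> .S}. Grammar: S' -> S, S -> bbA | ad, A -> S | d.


Start: S' -> .S
For each item with dot before a nonterminal B, add B -> .γ for every B-production
Closure: [S' -> .S, S -> .bbA, S -> .ad]


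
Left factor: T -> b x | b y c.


Common prefix: 'b'
Factored: T -> b T', T' -> x | y c


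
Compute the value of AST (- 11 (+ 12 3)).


Evaluate inner: (+ 12 3) = 15
Evaluate root: (- 11 15) = -4
Result: -4


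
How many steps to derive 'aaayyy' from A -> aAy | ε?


Derivation: A => aAy => aaAyy => aaaAyyy => aaayyy
Steps: 4


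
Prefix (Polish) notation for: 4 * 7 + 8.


left-to-right (same/higher precedence on left): tree is (+ (* 4 7) 8)
Prefix: + * 4 7 8


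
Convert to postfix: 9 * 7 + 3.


Left to right (same or higher precedence on left)
Postfix: 9 7 * 3 +


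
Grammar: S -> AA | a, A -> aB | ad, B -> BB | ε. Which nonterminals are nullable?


A nonterminal is nullable iff some alternative derives ε (directly, or every symbol in it is nullable)
Nullable: {B}


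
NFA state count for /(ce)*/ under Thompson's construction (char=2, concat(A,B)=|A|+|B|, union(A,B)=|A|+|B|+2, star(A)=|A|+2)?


Syntax tree has 2 char leaf(s), 0 union(s), 1 star(s)
chars contribute 2×2 = 4; each union adds +2; each star adds +2
Total: 4 + 0 + 2 = 6 states


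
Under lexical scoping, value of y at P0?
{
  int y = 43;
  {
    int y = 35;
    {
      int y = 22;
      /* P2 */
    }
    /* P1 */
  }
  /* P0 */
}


y declared in the same block as P0
y = 43


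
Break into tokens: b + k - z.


Scan left to right, longest-match per lexeme
Tokens: ID(b), OP(+), ID(k), OP(-), ID(z)


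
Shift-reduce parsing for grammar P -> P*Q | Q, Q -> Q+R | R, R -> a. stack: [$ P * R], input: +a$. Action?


'R' (not preceded by Q+) is the handle for Q -> R
Action: reduce (Q -> R)


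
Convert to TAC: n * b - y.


Break into single-operator statements:
t1 = n * b
t2 = t1 - y


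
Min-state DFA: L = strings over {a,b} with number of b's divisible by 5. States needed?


Track (count of b) mod 5: states 0..4, accept at 0
Minimal DFA: 5 states


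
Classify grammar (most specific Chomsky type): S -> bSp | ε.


Single nonterminal LHS, but b^n p^n is not regular
Classification: Type 2 (Context-Free)


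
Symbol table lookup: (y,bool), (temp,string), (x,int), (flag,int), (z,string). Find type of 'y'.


Lookup 'y' → type bool


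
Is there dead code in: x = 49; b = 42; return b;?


x is assigned but never read
Dead: 'x = 49'


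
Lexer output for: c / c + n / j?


Scan left to right, longest-match per lexeme
Tokens: ID(c), OP(/), ID(c), OP(+), ID(n), OP(/), ID(j)


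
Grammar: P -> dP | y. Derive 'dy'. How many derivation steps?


Derivation: P => dP => dy
Steps: 2


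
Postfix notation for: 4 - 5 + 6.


Left to right (same or higher precedence on left)
Postfix: 4 5 - 6 +


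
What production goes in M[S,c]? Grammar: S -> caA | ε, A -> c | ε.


For [S, c]: 'c' ∈ FIRST(caA)
Entry: S -> caA


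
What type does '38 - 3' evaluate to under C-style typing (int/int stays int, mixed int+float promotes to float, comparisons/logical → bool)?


Operand types: int - int
Rule: mixed int/float promotes to float; int/int stays int
Result type: int


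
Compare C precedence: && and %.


'%' is multiplicative (level 10); '&&' is logical AND (level 2)
Higher level binds tighter
'%' has higher precedence than '&&'


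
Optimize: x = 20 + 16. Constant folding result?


20 + 16 = 36 at compile time
Optimized: x = 36


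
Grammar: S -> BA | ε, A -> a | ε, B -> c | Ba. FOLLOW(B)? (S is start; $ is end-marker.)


$ ∈ FOLLOW(S). For each A -> αBβ: add FIRST(β)\{ε} to FOLLOW(B); if β nullable, add FOLLOW(A).
FOLLOW(B) = {$, a}


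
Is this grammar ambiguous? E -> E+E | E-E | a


'a+a-a' has two parse trees (no precedence encoded between + and -)
Ambiguous


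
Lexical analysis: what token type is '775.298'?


Pattern: digits with a decimal point
Type: FLOAT_LITERAL


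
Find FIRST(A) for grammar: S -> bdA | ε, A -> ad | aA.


Per alternative of A: FIRST(ad) = {a}; FIRST(aA) = {a}
FIRST(A) = {a}


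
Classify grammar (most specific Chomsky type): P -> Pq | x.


Left-linear: every RHS is a terminal or one nonterminal followed by a terminal
Classification: Type 3 (Regular)


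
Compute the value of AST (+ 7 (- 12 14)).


Evaluate inner: (- 12 14) = -2
Evaluate root: (+ 7 -2) = 5
Result: 5


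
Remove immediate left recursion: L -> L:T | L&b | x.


Left-recursive alternatives: L:T, L&b; non-recursive: x
Introduce L': L -> xL', L' -> :TL' | &bL' | ε


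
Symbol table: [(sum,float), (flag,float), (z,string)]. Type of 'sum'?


Lookup 'sum' → type float


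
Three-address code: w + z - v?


Break into single-operator statements:
t1 = w + z
t2 = t1 - v


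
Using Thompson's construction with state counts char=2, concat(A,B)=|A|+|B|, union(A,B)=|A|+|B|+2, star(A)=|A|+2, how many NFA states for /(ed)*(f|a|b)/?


Syntax tree has 5 char leaf(s), 2 union(s), 1 star(s)
chars contribute 5×2 = 10; each union adds +2; each star adds +2
Total: 10 + 4 + 2 = 16 states


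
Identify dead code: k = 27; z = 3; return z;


k is assigned but never read
Dead: 'k = 27'


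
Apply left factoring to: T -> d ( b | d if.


Common prefix: 'd'
Factored: T -> d T', T' -> ( b | if


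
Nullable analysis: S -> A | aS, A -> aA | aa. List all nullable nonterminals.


A nonterminal is nullable iff some alternative derives ε (directly, or every symbol in it is nullable)
Nullable: {}


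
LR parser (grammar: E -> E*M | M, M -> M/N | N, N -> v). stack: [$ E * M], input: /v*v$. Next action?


'/' can extend M; shift to build M -> M/N
Action: shift


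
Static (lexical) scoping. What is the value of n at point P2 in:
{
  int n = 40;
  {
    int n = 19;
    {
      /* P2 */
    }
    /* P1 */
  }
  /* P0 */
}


P2's block does not declare n; resolves to the enclosing declaration at depth 1
n = 19


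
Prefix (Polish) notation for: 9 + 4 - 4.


left-to-right (same/higher precedence on left): tree is (- (+ 9 4) 4)
Prefix: - + 9 4 4


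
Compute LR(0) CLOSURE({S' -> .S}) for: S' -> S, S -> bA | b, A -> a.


Start: S' -> .S
For each item with dot before a nonterminal B, add B -> .γ for every B-production
Closure: [S' -> .S, S -> .bA, S -> .b]


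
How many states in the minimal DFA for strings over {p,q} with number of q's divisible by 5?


Track (count of q) mod 5: states 0..4, accept at 0
Minimal DFA: 5 states


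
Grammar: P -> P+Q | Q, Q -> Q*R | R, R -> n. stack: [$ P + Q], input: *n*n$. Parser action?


'*' can extend Q; shift to build Q -> Q*R
Action: shift


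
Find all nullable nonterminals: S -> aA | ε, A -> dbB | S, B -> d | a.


A nonterminal is nullable iff some alternative derives ε (directly, or every symbol in it is nullable)
Nullable: {A, S}


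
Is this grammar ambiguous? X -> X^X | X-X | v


'v^v-v' has two parse trees (no precedence encoded between ^ and -)
Ambiguous


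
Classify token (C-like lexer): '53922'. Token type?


Pattern: digits only
Type: INTEGER_LITERAL


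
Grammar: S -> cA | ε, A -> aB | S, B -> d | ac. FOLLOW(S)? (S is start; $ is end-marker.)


$ ∈ FOLLOW(S). For each A -> αBβ: add FIRST(β)\{ε} to FOLLOW(B); if β nullable, add FOLLOW(A).
FOLLOW(S) = {$}


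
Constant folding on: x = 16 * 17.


16 * 17 = 272 at compile time
Optimized: x = 272


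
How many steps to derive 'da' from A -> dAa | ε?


Derivation: A => dAa => da
Steps: 2


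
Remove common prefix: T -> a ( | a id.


Common prefix: 'a'
Factored: T -> a T', T' -> ( | id


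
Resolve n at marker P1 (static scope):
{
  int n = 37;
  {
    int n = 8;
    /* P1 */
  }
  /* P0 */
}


n declared in the same block as P1
n = 8


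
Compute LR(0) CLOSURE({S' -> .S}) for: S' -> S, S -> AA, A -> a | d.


Start: S' -> .S
For each item with dot before a nonterminal B, add B -> .γ for every B-production
Closure: [S' -> .S, S -> .AA, A -> .a, A -> .d]


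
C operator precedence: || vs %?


'%' is multiplicative (level 10); '||' is logical OR (level 1)
Higher level binds tighter
'%' has higher precedence than '||'


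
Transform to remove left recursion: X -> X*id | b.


Left-recursive alternatives: X*id; non-recursive: b
Introduce X': X -> bX', X' -> *idX' | ε


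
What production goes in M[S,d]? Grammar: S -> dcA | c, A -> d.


For [S, d]: 'd' ∈ FIRST(dcA)
Entry: S -> dcA


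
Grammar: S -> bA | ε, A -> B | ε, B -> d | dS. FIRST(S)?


Per alternative of S: FIRST(bA) = {b}; FIRST(ε) = {ε}
FIRST(S) = {b, ε}


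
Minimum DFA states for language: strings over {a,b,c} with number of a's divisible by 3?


Track (count of a) mod 3: states 0..2, accept at 0
Minimal DFA: 3 states


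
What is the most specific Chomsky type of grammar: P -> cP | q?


Right-linear: every RHS is a terminal or a terminal followed by one nonterminal
Classification: Type 3 (Regular)


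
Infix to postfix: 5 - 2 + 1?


Left to right (same or higher precedence on left)
Postfix: 5 2 - 1 +


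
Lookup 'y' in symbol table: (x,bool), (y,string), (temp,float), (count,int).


Lookup 'y' → type string


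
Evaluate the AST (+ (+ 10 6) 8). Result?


Evaluate inner: (+ 10 6) = 16
Evaluate root: (+ 16 8) = 24
Result: 24


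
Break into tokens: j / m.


Scan left to right, longest-match per lexeme
Tokens: ID(j), OP(/), ID(m)


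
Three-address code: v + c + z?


Break into single-operator statements:
t1 = v + c
t2 = t1 + z


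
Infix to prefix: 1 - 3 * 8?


'*' binds tighter: tree is (- 1 (* 3 8))
Prefix: - 1 * 3 8


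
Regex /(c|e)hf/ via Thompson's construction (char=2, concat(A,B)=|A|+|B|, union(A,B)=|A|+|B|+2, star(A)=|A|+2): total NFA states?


Syntax tree has 4 char leaf(s), 1 union(s), 0 star(s)
chars contribute 4×2 = 8; each union adds +2; each star adds +2
Total: 8 + 2 + 0 = 10 states


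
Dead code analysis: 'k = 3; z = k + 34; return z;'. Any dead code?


k is read by z's definition; z is returned
No dead code


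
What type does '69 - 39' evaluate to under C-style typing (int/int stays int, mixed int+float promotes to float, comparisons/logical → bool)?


Operand types: int - int
Rule: mixed int/float promotes to float; int/int stays int
Result type: int


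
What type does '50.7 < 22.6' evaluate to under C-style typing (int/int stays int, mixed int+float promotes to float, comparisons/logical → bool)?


Operand types: float < float
Rule: comparison yields bool
Result type: bool


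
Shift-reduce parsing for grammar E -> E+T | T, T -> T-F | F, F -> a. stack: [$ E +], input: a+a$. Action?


no handle ('E+' is not any RHS); shift 'a'
Action: shift


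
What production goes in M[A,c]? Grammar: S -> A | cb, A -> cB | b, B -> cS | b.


For [A, c]: 'c' ∈ FIRST(cB)
Entry: A -> cB


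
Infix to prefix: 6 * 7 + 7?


left-to-right (same/higher precedence on left): tree is (+ (* 6 7) 7)
Prefix: + * 6 7 7


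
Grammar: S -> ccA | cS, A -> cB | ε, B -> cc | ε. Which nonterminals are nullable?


A nonterminal is nullable iff some alternative derives ε (directly, or every symbol in it is nullable)
Nullable: {A, B}


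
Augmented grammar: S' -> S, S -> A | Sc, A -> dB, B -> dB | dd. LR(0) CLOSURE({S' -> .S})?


Start: S' -> .S
For each item with dot before a nonterminal B, add B -> .γ for every B-production
Closure: [S' -> .S, S -> .A, S -> .Sc, A -> .dB]


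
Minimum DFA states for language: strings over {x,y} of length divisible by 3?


Track length mod 3: states 0..2, accept at 0
Minimal DFA: 3 states


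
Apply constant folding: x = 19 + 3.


19 + 3 = 22 at compile time
Optimized: x = 22


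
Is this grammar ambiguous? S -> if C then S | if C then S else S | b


dangling else: 'if C then if C then b else b' parses two ways
Ambiguous


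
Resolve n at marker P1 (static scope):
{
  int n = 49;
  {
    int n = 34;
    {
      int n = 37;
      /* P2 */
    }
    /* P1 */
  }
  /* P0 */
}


n declared in the same block as P1
n = 34


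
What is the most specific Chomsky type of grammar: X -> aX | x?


Right-linear: every RHS is a terminal or a terminal followed by one nonterminal
Classification: Type 3 (Regular)


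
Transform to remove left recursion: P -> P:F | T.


Left-recursive alternatives: P:F; non-recursive: T
Introduce P': P -> TP', P' -> :FP' | ε


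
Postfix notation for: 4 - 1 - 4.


Left to right (same or higher precedence on left)
Postfix: 4 1 - 4 -


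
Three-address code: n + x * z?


Break into single-operator statements:
t1 = x * z
t2 = n + t1


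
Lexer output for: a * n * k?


Scan left to right, longest-match per lexeme
Tokens: ID(a), OP(*), ID(n), OP(*), ID(k)


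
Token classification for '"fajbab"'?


Pattern: double-quoted sequence
Type: STRING_LITERAL


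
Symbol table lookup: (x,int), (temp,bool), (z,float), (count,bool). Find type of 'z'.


Lookup 'z' → type float


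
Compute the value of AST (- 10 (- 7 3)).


Evaluate inner: (- 7 3) = 4
Evaluate root: (- 10 4) = 6
Result: 6


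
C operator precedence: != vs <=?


'<=' is relational (level 7); '!=' is equality (level 6)
Higher level binds tighter
'<=' has higher precedence than '!='


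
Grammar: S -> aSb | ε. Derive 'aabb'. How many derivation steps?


Derivation: S => aSb => aaSbb => aabb
Steps: 3


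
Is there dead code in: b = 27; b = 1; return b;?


first assignment to b is overwritten before any read
Dead: 'b = 27'


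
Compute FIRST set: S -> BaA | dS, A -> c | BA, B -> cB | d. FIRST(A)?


Per alternative of A: FIRST(c) = {c}; FIRST(BA) = {c, d}
FIRST(A) = {c, d}


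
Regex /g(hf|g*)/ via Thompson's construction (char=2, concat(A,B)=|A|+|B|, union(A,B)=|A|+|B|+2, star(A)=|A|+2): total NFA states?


Syntax tree has 4 char leaf(s), 1 union(s), 1 star(s)
chars contribute 4×2 = 8; each union adds +2; each star adds +2
Total: 8 + 2 + 2 = 12 states


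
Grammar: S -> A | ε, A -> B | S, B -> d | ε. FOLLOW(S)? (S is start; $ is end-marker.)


$ ∈ FOLLOW(S). For each A -> αBβ: add FIRST(β)\{ε} to FOLLOW(B); if β nullable, add FOLLOW(A).
FOLLOW(S) = {$}


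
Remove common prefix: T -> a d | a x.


Common prefix: 'a'
Factored: T -> a T', T' -> d | x


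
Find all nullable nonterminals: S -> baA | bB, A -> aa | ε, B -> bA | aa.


A nonterminal is nullable iff some alternative derives ε (directly, or every symbol in it is nullable)
Nullable: {A}


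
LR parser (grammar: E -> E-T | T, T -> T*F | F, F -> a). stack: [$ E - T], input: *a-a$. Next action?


'*' can extend T; shift to build T -> T*F
Action: shift


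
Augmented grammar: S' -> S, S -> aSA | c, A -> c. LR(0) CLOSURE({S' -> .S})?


Start: S' -> .S
For each item with dot before a nonterminal B, add B -> .γ for every B-production
Closure: [S' -> .S, S -> .aSA, S -> .c]


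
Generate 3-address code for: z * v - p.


Break into single-operator statements:
t1 = z * v
t2 = t1 - p


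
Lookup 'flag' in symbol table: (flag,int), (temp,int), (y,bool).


Lookup 'flag' → type int


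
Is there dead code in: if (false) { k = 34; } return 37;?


condition is constant false, so the whole block is unreachable
Dead: 'if (false) { k = 34; }'


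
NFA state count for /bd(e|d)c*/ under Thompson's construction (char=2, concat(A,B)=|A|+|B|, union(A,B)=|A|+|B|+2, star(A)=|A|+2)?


Syntax tree has 5 char leaf(s), 1 union(s), 1 star(s)
chars contribute 5×2 = 10; each union adds +2; each star adds +2
Total: 10 + 2 + 2 = 14 states


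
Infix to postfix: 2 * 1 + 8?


Left to right (same or higher precedence on left)
Postfix: 2 1 * 8 +


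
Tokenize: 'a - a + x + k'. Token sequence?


Scan left to right, longest-match per lexeme
Tokens: ID(a), OP(-), ID(a), OP(+), ID(x), OP(+), ID(k)


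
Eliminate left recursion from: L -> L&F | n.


Left-recursive alternatives: L&F; non-recursive: n
Introduce L': L -> nL', L' -> &FL' | ε


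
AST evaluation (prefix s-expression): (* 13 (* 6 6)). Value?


Evaluate inner: (* 6 6) = 36
Evaluate root: (* 13 36) = 468
Result: 468


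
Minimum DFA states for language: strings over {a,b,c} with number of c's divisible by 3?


Track (count of c) mod 3: states 0..2, accept at 0
Minimal DFA: 3 states


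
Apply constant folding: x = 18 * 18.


18 * 18 = 324 at compile time
Optimized: x = 324


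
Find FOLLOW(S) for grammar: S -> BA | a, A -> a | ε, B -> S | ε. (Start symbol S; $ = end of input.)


$ ∈ FOLLOW(S). For each A -> αBβ: add FIRST(β)\{ε} to FOLLOW(B); if β nullable, add FOLLOW(A).
FOLLOW(S) = {$, a}


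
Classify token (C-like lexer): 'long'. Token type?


Pattern: reserved word
Type: KEYWORD


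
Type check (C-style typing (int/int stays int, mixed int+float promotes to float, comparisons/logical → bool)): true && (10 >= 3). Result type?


Operand types: bool && bool
Rule: logical operators take bool operands and yield bool
Result type: bool


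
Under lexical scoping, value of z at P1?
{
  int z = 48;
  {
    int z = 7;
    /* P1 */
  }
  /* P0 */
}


z declared in the same block as P1
z = 7


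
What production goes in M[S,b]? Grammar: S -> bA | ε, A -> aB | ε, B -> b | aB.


For [S, b]: 'b' ∈ FIRST(bA)
Entry: S -> bA


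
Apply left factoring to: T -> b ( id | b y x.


Common prefix: 'b'
Factored: T -> b T', T' -> ( id | y x


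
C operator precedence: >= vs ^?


'>=' is relational (level 7); '^' is bitwise XOR (level 4)
Higher level binds tighter
'>=' has higher precedence than '^'


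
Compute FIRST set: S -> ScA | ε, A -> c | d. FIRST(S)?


Per alternative of S: FIRST(ScA) = {c}; FIRST(ε) = {ε}
FIRST(S) = {c, ε}


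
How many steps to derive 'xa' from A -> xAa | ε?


Derivation: A => xAa => xa
Steps: 2


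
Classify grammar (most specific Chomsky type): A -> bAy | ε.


Single nonterminal LHS, but b^n y^n is not regular
Classification: Type 2 (Context-Free)


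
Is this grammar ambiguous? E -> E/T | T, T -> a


precedence layered via separate nonterminal T: deterministic
Unambiguous


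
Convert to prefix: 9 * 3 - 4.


left-to-right (same/higher precedence on left): tree is (- (* 9 3) 4)
Prefix: - * 9 3 4


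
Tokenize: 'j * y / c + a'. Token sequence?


Scan left to right, longest-match per lexeme
Tokens: ID(j), OP(*), ID(y), OP(/), ID(c), OP(+), ID(a)


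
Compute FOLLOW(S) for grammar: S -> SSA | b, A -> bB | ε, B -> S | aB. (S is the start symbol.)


$ ∈ FOLLOW(S). For each A -> αBβ: add FIRST(β)\{ε} to FOLLOW(B); if β nullable, add FOLLOW(A).
FOLLOW(S) = {$, b}


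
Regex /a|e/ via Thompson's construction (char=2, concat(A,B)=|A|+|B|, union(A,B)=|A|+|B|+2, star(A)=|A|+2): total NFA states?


Syntax tree has 2 char leaf(s), 1 union(s), 0 star(s)
chars contribute 2×2 = 4; each union adds +2; each star adds +2
Total: 4 + 2 + 0 = 6 states


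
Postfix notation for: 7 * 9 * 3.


Left to right (same or higher precedence on left)
Postfix: 7 9 * 3 *


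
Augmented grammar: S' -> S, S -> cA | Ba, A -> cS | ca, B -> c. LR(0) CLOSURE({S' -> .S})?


Start: S' -> .S
For each item with dot before a nonterminal B, add B -> .γ for every B-production
Closure: [S' -> .S, S -> .cA, S -> .Ba, B -> .c]


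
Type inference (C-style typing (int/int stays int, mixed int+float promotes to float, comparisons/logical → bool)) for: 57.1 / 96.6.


Operand types: float / float
Rule: mixed int/float promotes to float; int/int stays int
Result type: float


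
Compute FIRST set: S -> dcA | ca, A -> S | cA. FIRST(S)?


Per alternative of S: FIRST(dcA) = {d}; FIRST(ca) = {c}
FIRST(S) = {c, d}


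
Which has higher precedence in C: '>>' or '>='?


'>>' is shift (level 8); '>=' is relational (level 7)
Higher level binds tighter
'>>' has higher precedence than '>='


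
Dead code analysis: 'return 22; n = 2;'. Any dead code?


statement follows a return and is unreachable
Dead: 'n = 2'


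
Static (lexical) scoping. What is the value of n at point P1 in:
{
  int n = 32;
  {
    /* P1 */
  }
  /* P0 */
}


P1's block does not declare n; resolves to the enclosing declaration at depth 0
n = 32


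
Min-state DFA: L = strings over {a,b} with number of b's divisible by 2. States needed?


Track (count of b) mod 2: states 0..1, accept at 0
Minimal DFA: 2 states


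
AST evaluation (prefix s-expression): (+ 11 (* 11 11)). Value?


Evaluate inner: (* 11 11) = 121
Evaluate root: (+ 11 121) = 132
Result: 132


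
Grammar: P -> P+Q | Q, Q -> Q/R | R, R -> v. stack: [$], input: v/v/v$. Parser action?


no handle on stack; shift 'v'
Action: shift


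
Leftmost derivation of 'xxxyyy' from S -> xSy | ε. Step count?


Derivation: S => xSy => xxSyy => xxxSyyy => xxxyyy
Steps: 4


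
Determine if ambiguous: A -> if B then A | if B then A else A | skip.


dangling else: 'if B then if B then skip else skip' parses two ways
Ambiguous


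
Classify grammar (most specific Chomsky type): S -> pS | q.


Right-linear: every RHS is a terminal or a terminal followed by one nonterminal
Classification: Type 3 (Regular)


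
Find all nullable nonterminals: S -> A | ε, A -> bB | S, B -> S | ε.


A nonterminal is nullable iff some alternative derives ε (directly, or every symbol in it is nullable)
Nullable: {A, B, S}


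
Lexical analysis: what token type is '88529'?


Pattern: digits only
Type: INTEGER_LITERAL


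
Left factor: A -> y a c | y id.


Common prefix: 'y'
Factored: A -> y A', A' -> a c | id


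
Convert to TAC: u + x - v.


Break into single-operator statements:
t1 = u + x
t2 = t1 - v


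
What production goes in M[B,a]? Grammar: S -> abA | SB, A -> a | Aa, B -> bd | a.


For [B, a]: 'a' ∈ FIRST(a)
Entry: B -> a


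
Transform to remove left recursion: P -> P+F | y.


Left-recursive alternatives: P+F; non-recursive: y
Introduce P': P -> yP', P' -> +FP' | ε


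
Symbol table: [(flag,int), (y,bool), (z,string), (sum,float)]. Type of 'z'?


Lookup 'z' → type string


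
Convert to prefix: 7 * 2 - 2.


left-to-right (same/higher precedence on left): tree is (- (* 7 2) 2)
Prefix: - * 7 2 2


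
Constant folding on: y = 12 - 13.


12 - 13 = -1 at compile time
Optimized: y = -1


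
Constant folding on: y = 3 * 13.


3 * 13 = 39 at compile time
Optimized: y = 39


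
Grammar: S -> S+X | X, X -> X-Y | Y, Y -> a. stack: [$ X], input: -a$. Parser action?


shift '-' to continue X -> X-Y
Action: shift


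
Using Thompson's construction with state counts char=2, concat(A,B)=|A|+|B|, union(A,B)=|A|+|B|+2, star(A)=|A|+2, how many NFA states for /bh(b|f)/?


Syntax tree has 4 char leaf(s), 1 union(s), 0 star(s)
chars contribute 4×2 = 8; each union adds +2; each star adds +2
Total: 8 + 2 + 0 = 10 states


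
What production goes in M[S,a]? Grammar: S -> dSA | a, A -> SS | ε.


For [S, a]: 'a' ∈ FIRST(a)
Entry: S -> a


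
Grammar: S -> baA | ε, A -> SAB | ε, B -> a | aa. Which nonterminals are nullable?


A nonterminal is nullable iff some alternative derives ε (directly, or every symbol in it is nullable)
Nullable: {A, S}


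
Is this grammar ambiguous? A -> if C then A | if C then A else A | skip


dangling else: 'if C then if C then skip else skip' parses two ways
Ambiguous


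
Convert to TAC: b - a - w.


Break into single-operator statements:
t1 = b - a
t2 = t1 - w


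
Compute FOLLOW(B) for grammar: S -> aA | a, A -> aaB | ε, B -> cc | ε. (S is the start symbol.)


$ ∈ FOLLOW(S). For each A -> αBβ: add FIRST(β)\{ε} to FOLLOW(B); if β nullable, add FOLLOW(A).
FOLLOW(B) = {$}


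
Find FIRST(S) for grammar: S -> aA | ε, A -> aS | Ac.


Per alternative of S: FIRST(aA) = {a}; FIRST(ε) = {ε}
FIRST(S) = {a, ε}


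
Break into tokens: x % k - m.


Scan left to right, longest-match per lexeme
Tokens: ID(x), OP(%), ID(k), OP(-), ID(m)


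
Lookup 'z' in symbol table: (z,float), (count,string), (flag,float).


Lookup 'z' → type float


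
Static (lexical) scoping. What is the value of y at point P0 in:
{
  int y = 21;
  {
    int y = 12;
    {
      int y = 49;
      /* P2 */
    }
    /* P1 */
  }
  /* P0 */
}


y declared in the same block as P0
y = 21


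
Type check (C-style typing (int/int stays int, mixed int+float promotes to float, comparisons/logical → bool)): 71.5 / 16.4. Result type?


Operand types: float / float
Rule: mixed int/float promotes to float; int/int stays int
Result type: float


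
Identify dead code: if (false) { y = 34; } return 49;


condition is constant false, so the whole block is unreachable
Dead: 'if (false) { y = 34; }'


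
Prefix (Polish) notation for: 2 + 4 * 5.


'*' binds tighter: tree is (+ 2 (* 4 5))
Prefix: + 2 * 4 5


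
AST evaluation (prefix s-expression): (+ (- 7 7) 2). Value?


Evaluate inner: (- 7 7) = 0
Evaluate root: (+ 0 2) = 2
Result: 2


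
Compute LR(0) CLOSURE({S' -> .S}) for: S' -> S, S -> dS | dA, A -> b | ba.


Start: S' -> .S
For each item with dot before a nonterminal B, add B -> .γ for every B-production
Closure: [S' -> .S, S -> .dS, S -> .dA]


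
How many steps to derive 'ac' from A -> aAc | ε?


Derivation: A => aAc => ac
Steps: 2


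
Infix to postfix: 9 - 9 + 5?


Left to right (same or higher precedence on left)
Postfix: 9 9 - 5 +


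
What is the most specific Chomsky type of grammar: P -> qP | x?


Right-linear: every RHS is a terminal or a terminal followed by one nonterminal
Classification: Type 3 (Regular)


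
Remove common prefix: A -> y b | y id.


Common prefix: 'y'
Factored: A -> y A', A' -> b | id


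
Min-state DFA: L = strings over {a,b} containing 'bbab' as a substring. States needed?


KMP-style automaton: 4 progress states + 1 absorbing accept = 5
Minimal DFA: 5 states


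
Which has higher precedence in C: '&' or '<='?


'<=' is relational (level 7); '&' is bitwise AND (level 5)
Higher level binds tighter
'<=' has higher precedence than '&'


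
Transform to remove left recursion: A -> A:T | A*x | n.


Left-recursive alternatives: A:T, A*x; non-recursive: n
Introduce A': A -> nA', A' -> :TA' | *xA' | ε


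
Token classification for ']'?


Pattern: delimiter/punctuation
Type: PUNCTUATION


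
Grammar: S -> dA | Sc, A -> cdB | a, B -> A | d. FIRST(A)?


Per alternative of A: FIRST(cdB) = {c}; FIRST(a) = {a}
FIRST(A) = {a, c}


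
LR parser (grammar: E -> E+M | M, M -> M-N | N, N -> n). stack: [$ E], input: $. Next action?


start symbol E on stack, input exhausted
Action: accept


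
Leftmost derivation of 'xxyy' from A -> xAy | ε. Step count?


Derivation: A => xAy => xxAyy => xxyy
Steps: 3


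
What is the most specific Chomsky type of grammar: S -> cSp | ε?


Single nonterminal LHS, but c^n p^n is not regular
Classification: Type 2 (Context-Free)


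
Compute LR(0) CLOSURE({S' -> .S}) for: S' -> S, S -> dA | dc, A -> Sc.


Start: S' -> .S
For each item with dot before a nonterminal B, add B -> .γ for every B-production
Closure: [S' -> .S, S -> .dA, S -> .dc]


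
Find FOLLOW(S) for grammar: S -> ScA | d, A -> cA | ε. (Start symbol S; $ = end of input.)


$ ∈ FOLLOW(S). For each A -> αBβ: add FIRST(β)\{ε} to FOLLOW(B); if β nullable, add FOLLOW(A).
FOLLOW(S) = {$, c}


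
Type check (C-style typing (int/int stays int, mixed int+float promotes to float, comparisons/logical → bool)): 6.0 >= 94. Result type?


Operand types: float >= int
Rule: comparison yields bool
Result type: bool


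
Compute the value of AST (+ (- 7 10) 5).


Evaluate inner: (- 7 10) = -3
Evaluate root: (+ -3 5) = 2
Result: 2


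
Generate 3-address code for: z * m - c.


Break into single-operator statements:
t1 = z * m
t2 = t1 - c


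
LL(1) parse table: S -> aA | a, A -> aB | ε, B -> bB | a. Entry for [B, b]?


For [B, b]: 'b' ∈ FIRST(bB)
Entry: B -> bB


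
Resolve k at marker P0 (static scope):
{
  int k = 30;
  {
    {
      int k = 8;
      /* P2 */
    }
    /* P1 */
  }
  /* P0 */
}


k declared in the same block as P0
k = 30


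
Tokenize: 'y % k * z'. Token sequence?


Scan left to right, longest-match per lexeme
Tokens: ID(y), OP(%), ID(k), OP(*), ID(z)


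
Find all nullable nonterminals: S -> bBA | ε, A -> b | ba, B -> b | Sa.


A nonterminal is nullable iff some alternative derives ε (directly, or every symbol in it is nullable)
Nullable: {S}


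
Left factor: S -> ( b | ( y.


Common prefix: '('
Factored: S -> ( S', S' -> b | y


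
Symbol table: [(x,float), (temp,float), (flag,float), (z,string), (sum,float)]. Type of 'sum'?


Lookup 'sum' → type float


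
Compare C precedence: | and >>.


'>>' is shift (level 8); '|' is bitwise OR (level 3)
Higher level binds tighter
'>>' has higher precedence than '|'


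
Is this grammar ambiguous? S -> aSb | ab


balanced a^n…b^n: each string has a unique parse
Unambiguous


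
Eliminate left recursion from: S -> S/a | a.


Left-recursive alternatives: S/a; non-recursive: a
Introduce S': S -> aS', S' -> /aS' | ε


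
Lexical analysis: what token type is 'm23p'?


Pattern: letter/underscore followed by alphanumerics, not a keyword
Type: IDENTIFIER


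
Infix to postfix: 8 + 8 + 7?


Left to right (same or higher precedence on left)
Postfix: 8 8 + 7 +


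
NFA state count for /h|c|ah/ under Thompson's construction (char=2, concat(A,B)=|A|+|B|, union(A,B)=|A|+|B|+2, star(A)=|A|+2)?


Syntax tree has 4 char leaf(s), 2 union(s), 0 star(s)
chars contribute 4×2 = 8; each union adds +2; each star adds +2
Total: 8 + 4 + 0 = 12 states


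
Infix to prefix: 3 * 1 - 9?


left-to-right (same/higher precedence on left): tree is (- (* 3 1) 9)
Prefix: - * 3 1 9


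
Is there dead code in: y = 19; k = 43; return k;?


y is assigned but never read
Dead: 'y = 19'


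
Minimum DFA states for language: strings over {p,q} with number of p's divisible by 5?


Track (count of p) mod 5: states 0..4, accept at 0
Minimal DFA: 5 states


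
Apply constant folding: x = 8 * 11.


8 * 11 = 88 at compile time
Optimized: x = 88


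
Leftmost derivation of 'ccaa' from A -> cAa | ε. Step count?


Derivation: A => cAa => ccAaa => ccaa
Steps: 3


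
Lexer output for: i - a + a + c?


Scan left to right, longest-match per lexeme
Tokens: ID(i), OP(-), ID(a), OP(+), ID(a), OP(+), ID(c)


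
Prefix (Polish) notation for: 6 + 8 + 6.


left-to-right (same/higher precedence on left): tree is (+ (+ 6 8) 6)
Prefix: + + 6 8 6


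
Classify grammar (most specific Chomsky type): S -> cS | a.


Right-linear: every RHS is a terminal or a terminal followed by one nonterminal
Classification: Type 3 (Regular)


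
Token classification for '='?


Pattern: operator symbol
Type: OPERATOR


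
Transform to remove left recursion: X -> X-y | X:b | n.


Left-recursive alternatives: X-y, X:b; non-recursive: n
Introduce X': X -> nX', X' -> -yX' | :bX' | ε


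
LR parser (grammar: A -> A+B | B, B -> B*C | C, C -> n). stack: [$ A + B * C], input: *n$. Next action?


handle 'B*C' on top
Action: reduce (B -> B*C)


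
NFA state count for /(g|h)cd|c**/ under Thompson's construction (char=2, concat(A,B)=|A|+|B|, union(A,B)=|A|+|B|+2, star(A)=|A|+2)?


Syntax tree has 5 char leaf(s), 2 union(s), 2 star(s)
chars contribute 5×2 = 10; each union adds +2; each star adds +2
Total: 10 + 4 + 4 = 18 states


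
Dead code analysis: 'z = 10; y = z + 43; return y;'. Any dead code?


z is read by y's definition; y is returned
No dead code


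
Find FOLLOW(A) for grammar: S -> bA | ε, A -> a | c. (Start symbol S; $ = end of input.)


$ ∈ FOLLOW(S). For each A -> αBβ: add FIRST(β)\{ε} to FOLLOW(B); if β nullable, add FOLLOW(A).
FOLLOW(A) = {$}


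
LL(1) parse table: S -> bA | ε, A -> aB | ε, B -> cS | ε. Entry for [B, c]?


For [B, c]: 'c' ∈ FIRST(cS)
Entry: B -> cS


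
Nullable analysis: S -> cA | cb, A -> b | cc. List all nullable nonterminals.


A nonterminal is nullable iff some alternative derives ε (directly, or every symbol in it is nullable)
Nullable: {}


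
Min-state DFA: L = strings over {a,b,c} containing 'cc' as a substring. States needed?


KMP-style automaton: 2 progress states + 1 absorbing accept = 3
Minimal DFA: 3 states


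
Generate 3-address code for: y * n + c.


Break into single-operator statements:
t1 = y * n
t2 = t1 + c


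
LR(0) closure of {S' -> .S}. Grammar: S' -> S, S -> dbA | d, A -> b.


Start: S' -> .S
For each item with dot before a nonterminal B, add B -> .γ for every B-production
Closure: [S' -> .S, S -> .dbA, S -> .d]


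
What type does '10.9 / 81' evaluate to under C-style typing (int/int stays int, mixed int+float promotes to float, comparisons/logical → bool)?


Operand types: float / int
Rule: mixed int/float promotes to float; int/int stays int
Result type: float


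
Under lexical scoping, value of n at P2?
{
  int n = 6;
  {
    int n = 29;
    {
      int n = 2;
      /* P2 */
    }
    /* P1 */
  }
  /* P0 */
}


n declared in the same block as P2
n = 2
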